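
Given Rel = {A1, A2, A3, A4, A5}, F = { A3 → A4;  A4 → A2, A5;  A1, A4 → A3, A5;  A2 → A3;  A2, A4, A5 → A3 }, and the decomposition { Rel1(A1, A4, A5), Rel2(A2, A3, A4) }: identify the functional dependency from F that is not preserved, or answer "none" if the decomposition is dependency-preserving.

A3 → A4 lies within Rel2.
A4 → A2, A5: restricted closure across fragments reaches A2, A5.
A1, A4 → A3, A5: restricted closure across fragments reaches A3, A5.
A2 → A3 lies within Rel2.
A2, A4, A5 → A3: restricted closure across fragments reaches A3.
Every dependency is enforceable on the fragments, so the decomposition is dependency-preserving.

none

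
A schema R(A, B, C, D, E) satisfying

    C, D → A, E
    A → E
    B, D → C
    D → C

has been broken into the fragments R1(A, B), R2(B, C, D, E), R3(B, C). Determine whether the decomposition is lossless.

No

Chase test. Columns are A, B, C, D, E; row i has aⱼ where attribute j ∈ Ri, else bᵢⱼ.
Initial tableau (one row per fragment):
  row 1: a1 a2 b13 b14 b15
  row 2: b21 a2 a3 a4 a5
  row 3: b31 a2 a3 b34 b35
No row becomes fully distinguished — the join is lossy.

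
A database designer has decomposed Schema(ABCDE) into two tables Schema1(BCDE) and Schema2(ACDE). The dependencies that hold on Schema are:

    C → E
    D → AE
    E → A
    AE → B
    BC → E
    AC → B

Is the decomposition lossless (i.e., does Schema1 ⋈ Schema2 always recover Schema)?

Common attributes: Schema1 ∩ Schema2 = {CDE}.
Closure of {CDE}: D → AE applies, adding A; AE → B applies, adding B. So (CDE)⁺ = {ABCDE}.
This closure contains every attribute of Schema1, so Schema1 ∩ Schema2 → Schema1. The join is lossless.

Yes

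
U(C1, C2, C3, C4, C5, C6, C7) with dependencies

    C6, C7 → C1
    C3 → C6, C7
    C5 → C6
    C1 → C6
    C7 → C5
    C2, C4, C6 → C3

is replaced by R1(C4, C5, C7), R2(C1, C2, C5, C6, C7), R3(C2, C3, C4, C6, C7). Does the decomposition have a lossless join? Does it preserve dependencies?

Lossless test (chase): Rows 2 and 3 agree on C6, C7; apply C6, C7→C1 and equate their C1 entries. Rows 1 and 2 agree on C5; apply C5→C6 and equate their C6 entries. Rows 1 and 3 agree on C7; apply C7→C5 and equate their C5 entries. Rows 1 and 2 agree on C6, C7; apply C6, C7→C1 and equate their C1 entries. Row 3 is now all distinguished symbols — the join is lossless.
Dependency preservation: every FD's attributes lie within a single fragment, so each can be enforced locally — preserved.

lossless and dependency-preserving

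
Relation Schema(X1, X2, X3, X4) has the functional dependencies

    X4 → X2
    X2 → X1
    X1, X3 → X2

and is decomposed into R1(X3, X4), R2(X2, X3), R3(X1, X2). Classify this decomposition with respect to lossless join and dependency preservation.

lossy and not dependency-preserving

Lossless test (chase): Rows 2 and 3 agree on X2; apply X2→X1 and equate their X1 entries. No row becomes fully distinguished — the join is lossy.
Dependency preservation: the restricted closure of {X4} across the fragments never reaches {X2}, so X4 → X2 cannot be enforced without a join — not preserved.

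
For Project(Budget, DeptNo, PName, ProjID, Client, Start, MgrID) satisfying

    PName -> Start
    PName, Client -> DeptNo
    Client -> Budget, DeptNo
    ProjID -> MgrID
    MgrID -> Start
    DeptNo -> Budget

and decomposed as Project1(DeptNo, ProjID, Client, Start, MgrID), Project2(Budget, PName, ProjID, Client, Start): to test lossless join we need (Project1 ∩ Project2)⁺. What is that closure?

Project1 ∩ Project2 = {ProjID, Client, Start}.
Client → Budget, DeptNo applies, adding Budget, DeptNo
ProjID → MgrID applies, adding MgrID
Closure: {Budget, DeptNo, ProjID, Client, Start, MgrID}.

Budget, DeptNo, ProjID, Client, Start, MgrID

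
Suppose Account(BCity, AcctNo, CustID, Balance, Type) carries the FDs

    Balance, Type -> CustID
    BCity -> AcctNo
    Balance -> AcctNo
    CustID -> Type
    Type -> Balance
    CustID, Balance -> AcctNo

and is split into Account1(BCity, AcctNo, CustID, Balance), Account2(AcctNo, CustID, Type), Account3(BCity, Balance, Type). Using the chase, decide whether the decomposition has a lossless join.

Chase test. Columns are BCity, AcctNo, CustID, Balance, Type; row i has aⱼ where attribute j ∈ Accounti, else bᵢⱼ.
Initial tableau (one row per fragment):
  row 1: a1 a2 a3 a4 b15
  row 2: b21 a2 a3 b24 a5
  row 3: a1 b32 b33 a4 a5
Rows 1 and 3 agree on BCity; apply BCity→AcctNo and equate their AcctNo entries.
Rows 1 and 2 agree on CustID; apply CustID→Type and equate their Type entries.
Rows 1 and 2 agree on Type; apply Type→Balance and equate their Balance entries.
Rows 1 and 3 agree on Balance, Type; apply Balance, Type→CustID and equate their CustID entries.
Row 1 is now all distinguished symbols — the join is lossless.

Yes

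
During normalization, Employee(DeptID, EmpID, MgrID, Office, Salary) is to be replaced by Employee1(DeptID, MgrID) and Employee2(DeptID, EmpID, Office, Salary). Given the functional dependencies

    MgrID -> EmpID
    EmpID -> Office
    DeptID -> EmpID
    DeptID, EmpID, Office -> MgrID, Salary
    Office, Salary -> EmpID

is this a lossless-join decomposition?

Common attributes: Employee1 ∩ Employee2 = {DeptID}.
Closure of {DeptID}: DeptID → EmpID applies, adding EmpID; EmpID → Office applies, adding Office; DeptID, EmpID, Office → MgrID, Salary applies, adding MgrID, Salary. So (DeptID)⁺ = {DeptID, EmpID, MgrID, Office, Salary}.
This closure contains every attribute of Employee1, so Employee1 ∩ Employee2 → Employee1. The join is lossless.

Yes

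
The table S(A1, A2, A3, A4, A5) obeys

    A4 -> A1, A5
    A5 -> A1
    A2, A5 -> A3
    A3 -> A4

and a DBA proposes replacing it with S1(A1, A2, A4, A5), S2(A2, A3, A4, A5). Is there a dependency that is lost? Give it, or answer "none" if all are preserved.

A4 → A1, A5 lies within S1.
A5 → A1 lies within S1.
A2, A5 → A3 lies within S2.
A3 → A4 lies within S2.
Every dependency is enforceable on the fragments, so the decomposition is dependency-preserving.

none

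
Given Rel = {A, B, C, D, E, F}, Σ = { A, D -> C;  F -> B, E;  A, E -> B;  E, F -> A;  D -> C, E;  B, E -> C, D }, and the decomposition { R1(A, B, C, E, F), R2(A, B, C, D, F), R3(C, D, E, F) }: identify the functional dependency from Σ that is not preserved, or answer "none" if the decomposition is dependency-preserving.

Check B, E → C, D: no single fragment contains all of {B, C, D, E}, and the restricted closure of {B, E} across the fragments never reaches {C, D}.
A, D → C is preserved.
F → B, E is preserved.
A, E → B is preserved.
E, F → A is preserved.
D → C, E is preserved.

B, E -> C, D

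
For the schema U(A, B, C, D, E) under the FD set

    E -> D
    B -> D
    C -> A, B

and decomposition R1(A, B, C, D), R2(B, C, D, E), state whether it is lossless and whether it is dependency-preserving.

lossless and dependency-preserving

Lossless test: (B, C, D)⁺ = {A, B, C, D}, which contains all of one fragment — lossless.
Dependency preservation: every FD's attributes lie within a single fragment, so each can be enforced locally — preserved.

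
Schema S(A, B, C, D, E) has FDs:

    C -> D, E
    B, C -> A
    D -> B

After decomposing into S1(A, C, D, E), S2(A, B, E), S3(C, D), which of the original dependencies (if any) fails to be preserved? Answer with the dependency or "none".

Check D → B: no single fragment contains all of {B, D}, and the restricted closure of {D} across the fragments never reaches {B}.
C → D, E is preserved.
B, C → A is preserved.

D -> B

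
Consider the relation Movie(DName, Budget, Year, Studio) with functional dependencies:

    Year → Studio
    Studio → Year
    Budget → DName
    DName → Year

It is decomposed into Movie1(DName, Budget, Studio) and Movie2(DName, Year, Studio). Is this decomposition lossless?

Yes

Common attributes: Movie1 ∩ Movie2 = {DName, Studio}.
Closure of {DName, Studio}: Studio → Year applies, adding Year. So (DName, Studio)⁺ = {DName, Year, Studio}.
This closure contains every attribute of Movie2, so Movie1 ∩ Movie2 → Movie2. The join is lossless.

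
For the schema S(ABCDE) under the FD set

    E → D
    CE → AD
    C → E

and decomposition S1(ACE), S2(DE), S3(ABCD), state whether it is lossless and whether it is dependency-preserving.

Lossless test (chase): Rows 1 and 2 agree on E; apply E→D and equate their D entries. Rows 1 and 3 agree on C; apply C→E and equate their E entries. Row 3 is now all distinguished symbols — the join is lossless.
Dependency preservation: CE → AD is not contained in any single fragment, but the restricted closure of its left-hand side across the fragments still reaches the right-hand side; the remaining FDs each lie inside some fragment. All dependencies are preserved.

lossless and dependency-preserving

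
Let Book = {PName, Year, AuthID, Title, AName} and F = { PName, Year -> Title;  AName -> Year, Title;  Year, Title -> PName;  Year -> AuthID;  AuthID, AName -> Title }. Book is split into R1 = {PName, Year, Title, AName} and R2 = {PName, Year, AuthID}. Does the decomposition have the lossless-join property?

Common attributes: R1 ∩ R2 = {PName, Year}.
Closure of {PName, Year}: PName, Year → Title applies, adding Title; Year → AuthID applies, adding AuthID. So (PName, Year)⁺ = {PName, Year, AuthID, Title}.
This closure contains every attribute of R2, so R1 ∩ R2 → R2. The join is lossless.

Yes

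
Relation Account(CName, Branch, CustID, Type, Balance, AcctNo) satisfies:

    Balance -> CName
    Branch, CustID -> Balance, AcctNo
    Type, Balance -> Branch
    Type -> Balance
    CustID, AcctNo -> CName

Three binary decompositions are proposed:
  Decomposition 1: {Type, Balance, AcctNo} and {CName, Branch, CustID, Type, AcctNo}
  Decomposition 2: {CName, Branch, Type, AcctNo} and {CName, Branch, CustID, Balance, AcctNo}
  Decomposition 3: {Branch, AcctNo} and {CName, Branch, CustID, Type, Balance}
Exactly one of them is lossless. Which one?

Decomposition 1

Decomposition 1: common = {Type, AcctNo}, closure = {CName, Branch, Type, Balance, AcctNo} → lossless.
Decomposition 2: common = {CName, Branch, AcctNo}, closure = {CName, Branch, AcctNo} → lossy.
Decomposition 3: common = {Branch}, closure = {Branch} → lossy.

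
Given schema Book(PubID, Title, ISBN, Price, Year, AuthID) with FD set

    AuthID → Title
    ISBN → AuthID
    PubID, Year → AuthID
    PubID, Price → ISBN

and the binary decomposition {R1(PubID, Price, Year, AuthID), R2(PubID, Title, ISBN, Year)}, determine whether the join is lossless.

No

Common attributes: R1 ∩ R2 = {PubID, Year}.
Closure of {PubID, Year}: PubID, Year → AuthID applies, adding AuthID; AuthID → Title applies, adding Title. So (PubID, Year)⁺ = {PubID, Title, Year, AuthID}.
The closure contains neither all of R1 = {PubID, Price, Year, AuthID} nor all of R2 = {PubID, Title, ISBN, Year}, so the common attributes are not a superkey of either fragment. The join is lossy.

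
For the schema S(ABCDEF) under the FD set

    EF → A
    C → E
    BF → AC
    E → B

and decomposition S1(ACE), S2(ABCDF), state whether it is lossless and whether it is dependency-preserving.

Lossless test: (AC)⁺ = {ABCE}, which contains all of one fragment — lossless.
Dependency preservation: the restricted closure of {EF} across the fragments never reaches {A}, so EF → A cannot be enforced without a join — not preserved.

lossless but not dependency-preserving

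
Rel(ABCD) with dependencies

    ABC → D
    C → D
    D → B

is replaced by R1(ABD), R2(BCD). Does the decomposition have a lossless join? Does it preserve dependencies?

Lossless test: (BD)⁺ = {BD}, which is a superkey of neither fragment — lossy.
Dependency preservation: ABC → D is not contained in any single fragment, but the restricted closure of its left-hand side across the fragments still reaches the right-hand side; the remaining FDs each lie inside some fragment. All dependencies are preserved.

lossy but dependency-preserving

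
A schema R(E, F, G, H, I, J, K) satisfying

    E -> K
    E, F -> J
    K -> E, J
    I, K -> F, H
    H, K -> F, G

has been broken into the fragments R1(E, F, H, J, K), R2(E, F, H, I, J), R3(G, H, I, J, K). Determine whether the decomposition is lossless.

Yes

Chase test. Columns are E, F, G, H, I, J, K; row i has aⱼ where attribute j ∈ Ri, else bᵢⱼ.
Initial tableau (one row per fragment):
  row 1: a1 a2 b13 a4 b15 a6 a7
  row 2: a1 a2 b23 a4 a5 a6 b27
  row 3: b31 b32 a3 a4 a5 a6 a7
Rows 1 and 2 agree on E; apply E→K and equate their K entries.
Rows 1 and 3 agree on K; apply K→E, J and equate their E, J entries.
Rows 2 and 3 agree on I, K; apply I, K→F, H and equate their F, H entries.
Rows 1 and 2 agree on H, K; apply H, K→F, G and equate their F, G entries.
Rows 1 and 3 agree on H, K; apply H, K→F, G and equate their F, G entries.
Row 2 is now all distinguished symbols — the join is lossless.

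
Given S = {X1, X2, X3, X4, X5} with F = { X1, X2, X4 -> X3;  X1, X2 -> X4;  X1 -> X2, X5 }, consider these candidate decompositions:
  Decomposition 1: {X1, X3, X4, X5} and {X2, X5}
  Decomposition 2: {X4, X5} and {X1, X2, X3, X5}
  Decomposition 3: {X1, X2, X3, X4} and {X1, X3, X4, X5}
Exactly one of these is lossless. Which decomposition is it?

Decomposition 1: common = {X5}, closure = {X5} → lossy.
Decomposition 2: common = {X5}, closure = {X5} → lossy.
Decomposition 3: common = {X1, X3, X4}, closure = {X1, X2, X3, X4, X5} → lossless.

Decomposition 3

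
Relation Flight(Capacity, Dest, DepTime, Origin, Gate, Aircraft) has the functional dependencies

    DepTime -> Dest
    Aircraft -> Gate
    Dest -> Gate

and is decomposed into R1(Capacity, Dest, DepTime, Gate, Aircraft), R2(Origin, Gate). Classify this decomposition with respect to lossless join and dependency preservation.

Lossless test: (Gate)⁺ = {Gate}, which is a superkey of neither fragment — lossy.
Dependency preservation: every FD's attributes lie within a single fragment, so each can be enforced locally — preserved.

lossy but dependency-preserving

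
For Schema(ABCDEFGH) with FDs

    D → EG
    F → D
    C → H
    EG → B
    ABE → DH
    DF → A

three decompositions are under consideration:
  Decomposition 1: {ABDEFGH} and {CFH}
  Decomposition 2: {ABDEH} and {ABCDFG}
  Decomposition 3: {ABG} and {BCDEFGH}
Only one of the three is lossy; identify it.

Decomposition 1: common = {FH}, closure = {ABDEFGH} → lossless.
Decomposition 2: common = {ABD}, closure = {ABDEGH} → lossless.
Decomposition 3: common = {BG}, closure = {BG} → lossy.

Decomposition 3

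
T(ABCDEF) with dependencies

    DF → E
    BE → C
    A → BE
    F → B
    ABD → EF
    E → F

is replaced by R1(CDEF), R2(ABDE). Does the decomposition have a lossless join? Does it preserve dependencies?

lossless but not dependency-preserving

Lossless test: (DE)⁺ = {BCDEF}, which contains all of one fragment — lossless.
Dependency preservation: the restricted closure of {F} across the fragments never reaches {B}, so F → B cannot be enforced without a join — not preserved.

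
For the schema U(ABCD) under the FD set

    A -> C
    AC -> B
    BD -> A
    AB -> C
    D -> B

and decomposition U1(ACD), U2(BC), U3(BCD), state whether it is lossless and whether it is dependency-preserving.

Lossless test (chase): Rows 1 and 3 agree on D; apply D→B and equate their B entries. Rows 1 and 3 agree on BD; apply BD→A and equate their A entries. Row 1 is now all distinguished symbols — the join is lossless.
Dependency preservation: the restricted closure of {AC} across the fragments never reaches {B}, so AC → B cannot be enforced without a join — not preserved.

lossless but not dependency-preserving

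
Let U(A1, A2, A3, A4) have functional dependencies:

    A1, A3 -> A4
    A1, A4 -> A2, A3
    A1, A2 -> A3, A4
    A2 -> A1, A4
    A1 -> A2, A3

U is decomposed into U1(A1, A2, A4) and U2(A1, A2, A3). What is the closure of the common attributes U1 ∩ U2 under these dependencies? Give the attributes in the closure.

U1 ∩ U2 = {A1, A2}.
A1, A2 → A3, A4 applies, adding A3, A4
Closure: {A1, A2, A3, A4}.

A1, A2, A3, A4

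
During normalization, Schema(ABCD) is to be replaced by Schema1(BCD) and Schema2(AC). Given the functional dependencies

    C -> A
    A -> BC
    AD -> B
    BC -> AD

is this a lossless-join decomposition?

Yes

Common attributes: Schema1 ∩ Schema2 = {C}.
Closure of {C}: C → A applies, adding A; A → BC applies, adding B; BC → AD applies, adding D. So (C)⁺ = {ABCD}.
This closure contains every attribute of Schema1, so Schema1 ∩ Schema2 → Schema1. The join is lossless.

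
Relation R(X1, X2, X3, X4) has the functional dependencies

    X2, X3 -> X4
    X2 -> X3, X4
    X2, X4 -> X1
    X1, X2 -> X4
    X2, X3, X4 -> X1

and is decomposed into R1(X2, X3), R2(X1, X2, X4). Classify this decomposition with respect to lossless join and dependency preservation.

lossless and dependency-preserving

Lossless test: (X2)⁺ = {X1, X2, X3, X4}, which contains all of one fragment — lossless.
Dependency preservation: X2, X3 → X4; X2 → X3, X4; X2, X3, X4 → X1 are not contained in any single fragment, but the restricted closure of each left-hand side across the fragments still reaches the right-hand side; the remaining FDs each lie inside some fragment. All dependencies are preserved.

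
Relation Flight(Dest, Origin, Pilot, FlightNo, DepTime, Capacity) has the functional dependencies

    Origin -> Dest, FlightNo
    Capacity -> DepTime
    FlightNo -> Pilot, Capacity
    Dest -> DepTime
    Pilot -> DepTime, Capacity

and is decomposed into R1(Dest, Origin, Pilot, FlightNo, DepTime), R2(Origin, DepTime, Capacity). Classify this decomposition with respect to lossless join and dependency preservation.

lossless but not dependency-preserving

Lossless test: (Origin, DepTime)⁺ = {Dest, Origin, Pilot, FlightNo, DepTime, Capacity}, which contains all of one fragment — lossless.
Dependency preservation: the restricted closure of {FlightNo} across the fragments never reaches {Pilot, Capacity}, so FlightNo → Pilot, Capacity cannot be enforced without a join — not preserved.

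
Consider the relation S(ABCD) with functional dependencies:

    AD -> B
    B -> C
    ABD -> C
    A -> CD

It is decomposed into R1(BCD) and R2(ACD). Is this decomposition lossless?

No

Common attributes: R1 ∩ R2 = {CD}.
No dependency enlarges {CD}, so (CD)⁺ = {CD}.
The closure contains neither all of R1 = {BCD} nor all of R2 = {ACD}, so the common attributes are not a superkey of either fragment. The join is lossy.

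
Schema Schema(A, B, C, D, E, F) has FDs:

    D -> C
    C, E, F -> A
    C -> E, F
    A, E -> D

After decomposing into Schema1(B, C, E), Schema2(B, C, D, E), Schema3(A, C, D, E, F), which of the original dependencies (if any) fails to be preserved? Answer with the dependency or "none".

D → C lies within Schema2.
C, E, F → A lies within Schema3.
C → E, F lies within Schema3.
A, E → D lies within Schema3.
Every dependency is enforceable on the fragments, so the decomposition is dependency-preserving.

none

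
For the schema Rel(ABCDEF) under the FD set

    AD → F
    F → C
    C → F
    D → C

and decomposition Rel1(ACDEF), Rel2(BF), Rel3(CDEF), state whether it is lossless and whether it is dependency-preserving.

Lossless test (chase): Rows 1 and 2 agree on F; apply F→C and equate their C entries. No row becomes fully distinguished — the join is lossy.
Dependency preservation: every FD's attributes lie within a single fragment, so each can be enforced locally — preserved.

lossy but dependency-preserving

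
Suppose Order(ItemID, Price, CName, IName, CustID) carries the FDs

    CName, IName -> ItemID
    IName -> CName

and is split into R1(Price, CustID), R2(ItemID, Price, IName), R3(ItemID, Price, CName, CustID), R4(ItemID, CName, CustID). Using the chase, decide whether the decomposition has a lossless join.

No

Chase test. Columns are ItemID, Price, CName, IName, CustID; row i has aⱼ where attribute j ∈ Ri, else bᵢⱼ.
Initial tableau (one row per fragment):
  row 1: b11 a2 b13 b14 a5
  row 2: a1 a2 b23 a4 b25
  row 3: a1 a2 a3 b34 a5
  row 4: a1 b42 a3 b44 a5
No row becomes fully distinguished — the join is lossy.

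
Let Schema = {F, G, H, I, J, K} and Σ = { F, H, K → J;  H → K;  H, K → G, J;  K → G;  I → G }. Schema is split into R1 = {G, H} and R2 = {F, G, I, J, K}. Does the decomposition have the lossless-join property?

No

Common attributes: R1 ∩ R2 = {G}.
No dependency enlarges {G}, so (G)⁺ = {G}.
The closure contains neither all of R1 = {G, H} nor all of R2 = {F, G, I, J, K}, so the common attributes are not a superkey of either fragment. The join is lossy.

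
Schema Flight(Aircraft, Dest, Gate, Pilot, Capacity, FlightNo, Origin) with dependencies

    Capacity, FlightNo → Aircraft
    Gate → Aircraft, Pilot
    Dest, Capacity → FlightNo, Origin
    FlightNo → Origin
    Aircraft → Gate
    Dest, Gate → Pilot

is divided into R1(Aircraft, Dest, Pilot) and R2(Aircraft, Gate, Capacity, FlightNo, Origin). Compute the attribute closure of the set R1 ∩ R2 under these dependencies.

R1 ∩ R2 = {Aircraft}.
Aircraft → Gate applies, adding Gate
Gate → Aircraft, Pilot applies, adding Pilot
Closure: {Aircraft, Gate, Pilot}.

Aircraft, Gate, Pilot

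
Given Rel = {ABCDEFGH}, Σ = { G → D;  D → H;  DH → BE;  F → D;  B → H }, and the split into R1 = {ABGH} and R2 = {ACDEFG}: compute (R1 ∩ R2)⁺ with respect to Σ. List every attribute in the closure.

R1 ∩ R2 = {AG}.
G → D applies, adding D
D → H applies, adding H
DH → BE applies, adding BE
Closure: {ABDEGH}.

ABDEGH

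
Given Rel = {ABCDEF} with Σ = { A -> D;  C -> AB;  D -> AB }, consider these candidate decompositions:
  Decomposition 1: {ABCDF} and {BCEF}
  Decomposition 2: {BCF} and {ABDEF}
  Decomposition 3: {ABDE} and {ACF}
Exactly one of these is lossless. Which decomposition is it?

Decomposition 1: common = {BCF}, closure = {ABCDF} → lossless.
Decomposition 2: common = {BF}, closure = {BF} → lossy.
Decomposition 3: common = {A}, closure = {ABD} → lossy.

Decomposition 1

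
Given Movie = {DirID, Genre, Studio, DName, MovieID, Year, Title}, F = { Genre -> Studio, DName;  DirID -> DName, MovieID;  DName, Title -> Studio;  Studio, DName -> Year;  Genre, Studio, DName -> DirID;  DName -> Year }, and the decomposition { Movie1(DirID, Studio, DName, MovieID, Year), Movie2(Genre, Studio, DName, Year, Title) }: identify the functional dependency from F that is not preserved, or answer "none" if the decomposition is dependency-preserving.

Check Genre, Studio, DName → DirID: no single fragment contains all of {DirID, Genre, Studio, DName}, and the restricted closure of {Genre, Studio, DName} across the fragments never reaches {DirID}.
Genre → Studio, DName is preserved.
DirID → DName, MovieID is preserved.
DName, Title → Studio is preserved.
Studio, DName → Year is preserved.
DName → Year is preserved.

Genre, Studio, DName -> DirID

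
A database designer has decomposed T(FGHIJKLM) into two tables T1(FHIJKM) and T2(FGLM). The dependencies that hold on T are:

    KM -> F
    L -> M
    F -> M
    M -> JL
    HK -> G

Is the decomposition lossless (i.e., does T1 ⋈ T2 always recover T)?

No

Common attributes: T1 ∩ T2 = {FM}.
Closure of {FM}: M → JL applies, adding JL. So (FM)⁺ = {FJLM}.
The closure contains neither all of T1 = {FHIJKM} nor all of T2 = {FGLM}, so the common attributes are not a superkey of either fragment. The join is lossy.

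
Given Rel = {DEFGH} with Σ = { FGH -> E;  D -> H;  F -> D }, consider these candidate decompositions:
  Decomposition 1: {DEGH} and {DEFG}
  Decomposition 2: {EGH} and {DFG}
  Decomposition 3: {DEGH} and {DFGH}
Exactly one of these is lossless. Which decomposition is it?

Decomposition 1: common = {DEG}, closure = {DEGH} → lossless.
Decomposition 2: common = {G}, closure = {G} → lossy.
Decomposition 3: common = {DGH}, closure = {DGH} → lossy.

Decomposition 1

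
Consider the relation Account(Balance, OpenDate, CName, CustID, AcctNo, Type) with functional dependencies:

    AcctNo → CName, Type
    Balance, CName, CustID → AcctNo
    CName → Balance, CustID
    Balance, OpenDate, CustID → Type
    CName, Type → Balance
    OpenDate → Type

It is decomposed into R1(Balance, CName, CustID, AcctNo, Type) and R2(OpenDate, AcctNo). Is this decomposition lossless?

Yes

Common attributes: R1 ∩ R2 = {AcctNo}.
Closure of {AcctNo}: AcctNo → CName, Type applies, adding CName, Type; CName → Balance, CustID applies, adding Balance, CustID. So (AcctNo)⁺ = {Balance, CName, CustID, AcctNo, Type}.
This closure contains every attribute of R1, so R1 ∩ R2 → R1. The join is lossless.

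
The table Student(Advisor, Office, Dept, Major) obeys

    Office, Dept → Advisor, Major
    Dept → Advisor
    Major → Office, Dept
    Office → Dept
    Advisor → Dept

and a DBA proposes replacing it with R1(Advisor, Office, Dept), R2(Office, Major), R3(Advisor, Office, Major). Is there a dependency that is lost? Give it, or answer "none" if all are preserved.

none

Office, Dept → Advisor, Major: restricted closure across fragments reaches Advisor, Major.
Dept → Advisor lies within R1.
Major → Office, Dept: restricted closure across fragments reaches Office, Dept.
Office → Dept lies within R1.
Advisor → Dept lies within R1.
Every dependency is enforceable on the fragments, so the decomposition is dependency-preserving.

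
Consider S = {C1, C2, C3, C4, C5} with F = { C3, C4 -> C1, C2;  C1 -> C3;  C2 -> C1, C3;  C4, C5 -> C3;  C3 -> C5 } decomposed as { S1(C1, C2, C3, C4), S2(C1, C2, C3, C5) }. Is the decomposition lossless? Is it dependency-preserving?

Lossless test: (C1, C2, C3)⁺ = {C1, C2, C3, C5}, which contains all of one fragment — lossless.
Dependency preservation: the restricted closure of {C4, C5} across the fragments never reaches {C3}, so C4, C5 → C3 cannot be enforced without a join — not preserved.

lossless but not dependency-preserving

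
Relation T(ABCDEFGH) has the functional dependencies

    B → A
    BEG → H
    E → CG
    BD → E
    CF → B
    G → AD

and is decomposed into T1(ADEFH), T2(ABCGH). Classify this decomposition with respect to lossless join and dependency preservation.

lossy and not dependency-preserving

Lossless test: (AH)⁺ = {AH}, which is a superkey of neither fragment — lossy.
Dependency preservation: the restricted closure of {E} across the fragments never reaches {CG}, so E → CG cannot be enforced without a join — not preserved.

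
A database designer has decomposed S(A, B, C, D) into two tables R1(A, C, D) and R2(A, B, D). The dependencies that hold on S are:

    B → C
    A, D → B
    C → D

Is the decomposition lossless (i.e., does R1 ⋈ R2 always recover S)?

Common attributes: R1 ∩ R2 = {A, D}.
Closure of {A, D}: A, D → B applies, adding B; B → C applies, adding C. So (A, D)⁺ = {A, B, C, D}.
This closure contains every attribute of R1, so R1 ∩ R2 → R1. The join is lossless.

Yes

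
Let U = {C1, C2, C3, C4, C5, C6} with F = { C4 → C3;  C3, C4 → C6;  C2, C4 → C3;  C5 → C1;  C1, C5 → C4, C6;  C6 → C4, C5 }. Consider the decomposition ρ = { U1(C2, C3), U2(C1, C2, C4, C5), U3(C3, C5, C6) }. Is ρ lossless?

Yes

Chase test. Columns are C1, C2, C3, C4, C5, C6; row i has aⱼ where attribute j ∈ Ui, else bᵢⱼ.
Initial tableau (one row per fragment):
  row 1: b11 a2 a3 b14 b15 b16
  row 2: a1 a2 b23 a4 a5 b26
  row 3: b31 b32 a3 b34 a5 a6
Rows 2 and 3 agree on C5; apply C5→C1 and equate their C1 entries.
Rows 2 and 3 agree on C1, C5; apply C1, C5→C4, C6 and equate their C4, C6 entries.
Rows 2 and 3 agree on C4; apply C4→C3 and equate their C3 entries.
Row 2 is now all distinguished symbols — the join is lossless.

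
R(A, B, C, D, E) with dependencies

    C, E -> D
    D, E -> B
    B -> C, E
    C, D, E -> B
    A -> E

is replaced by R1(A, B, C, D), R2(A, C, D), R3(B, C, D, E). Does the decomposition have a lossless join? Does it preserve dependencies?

lossless but not dependency-preserving

Lossless test (chase): Rows 1 and 3 agree on B; apply B→C, E and equate their C, E entries. Rows 1 and 2 agree on A; apply A→E and equate their E entries. Rows 1 and 2 agree on D, E; apply D, E→B and equate their B entries. Row 1 is now all distinguished symbols — the join is lossless.
Dependency preservation: the restricted closure of {A} across the fragments never reaches {E}, so A → E cannot be enforced without a join — not preserved.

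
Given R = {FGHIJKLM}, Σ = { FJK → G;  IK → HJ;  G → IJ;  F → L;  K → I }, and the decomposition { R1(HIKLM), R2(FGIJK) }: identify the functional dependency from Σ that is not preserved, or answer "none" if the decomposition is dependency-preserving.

Check F → L: no single fragment contains all of {FL}, and the restricted closure of {F} across the fragments never reaches {L}.
FJK → G is preserved.
IK → HJ is preserved.
G → IJ is preserved.
K → I is preserved.

F → L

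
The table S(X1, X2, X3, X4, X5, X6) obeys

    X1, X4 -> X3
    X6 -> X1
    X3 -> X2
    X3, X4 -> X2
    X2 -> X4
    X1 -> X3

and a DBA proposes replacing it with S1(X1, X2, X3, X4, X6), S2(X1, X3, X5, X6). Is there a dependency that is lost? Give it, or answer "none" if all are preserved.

X1, X4 → X3 lies within S1.
X6 → X1 lies within S1.
X3 → X2 lies within S1.
X3, X4 → X2 lies within S1.
X2 → X4 lies within S1.
X1 → X3 lies within S1.
Every dependency is enforceable on the fragments, so the decomposition is dependency-preserving.

none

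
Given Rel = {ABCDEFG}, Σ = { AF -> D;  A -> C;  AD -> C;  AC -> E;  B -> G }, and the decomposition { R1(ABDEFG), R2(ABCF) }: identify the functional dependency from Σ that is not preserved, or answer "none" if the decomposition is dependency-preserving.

none

AF → D lies within R1.
A → C lies within R2.
AD → C: restricted closure across fragments reaches C.
AC → E: restricted closure across fragments reaches E.
B → G lies within R1.
Every dependency is enforceable on the fragments, so the decomposition is dependency-preserving.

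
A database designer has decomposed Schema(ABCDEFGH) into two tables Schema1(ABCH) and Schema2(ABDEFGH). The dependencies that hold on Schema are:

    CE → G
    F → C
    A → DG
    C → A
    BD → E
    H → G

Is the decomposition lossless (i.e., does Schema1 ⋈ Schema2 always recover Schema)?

Common attributes: Schema1 ∩ Schema2 = {ABH}.
Closure of {ABH}: A → DG applies, adding DG; BD → E applies, adding E. So (ABH)⁺ = {ABDEGH}.
The closure contains neither all of Schema1 = {ABCH} nor all of Schema2 = {ABDEFGH}, so the common attributes are not a superkey of either fragment. The join is lossy.

No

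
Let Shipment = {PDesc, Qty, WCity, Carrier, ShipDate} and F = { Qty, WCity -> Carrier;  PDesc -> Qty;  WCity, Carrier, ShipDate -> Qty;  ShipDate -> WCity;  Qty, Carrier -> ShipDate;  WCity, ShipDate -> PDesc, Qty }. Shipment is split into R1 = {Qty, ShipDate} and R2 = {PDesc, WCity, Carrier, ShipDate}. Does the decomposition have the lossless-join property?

Yes

Common attributes: R1 ∩ R2 = {ShipDate}.
Closure of {ShipDate}: ShipDate → WCity applies, adding WCity; WCity, ShipDate → PDesc, Qty applies, adding PDesc, Qty; Qty, WCity → Carrier applies, adding Carrier. So (ShipDate)⁺ = {PDesc, Qty, WCity, Carrier, ShipDate}.
This closure contains every attribute of R1, so R1 ∩ R2 → R1. The join is lossless.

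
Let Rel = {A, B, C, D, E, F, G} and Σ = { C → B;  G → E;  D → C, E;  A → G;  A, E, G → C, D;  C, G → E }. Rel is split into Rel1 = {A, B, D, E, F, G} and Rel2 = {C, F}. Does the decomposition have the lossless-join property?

No

Common attributes: Rel1 ∩ Rel2 = {F}.
No dependency enlarges {F}, so (F)⁺ = {F}.
The closure contains neither all of Rel1 = {A, B, D, E, F, G} nor all of Rel2 = {C, F}, so the common attributes are not a superkey of either fragment. The join is lossy.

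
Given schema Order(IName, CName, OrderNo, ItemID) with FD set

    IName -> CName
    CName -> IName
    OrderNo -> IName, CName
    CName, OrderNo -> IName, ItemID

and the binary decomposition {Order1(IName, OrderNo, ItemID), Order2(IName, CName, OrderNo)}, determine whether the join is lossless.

Common attributes: Order1 ∩ Order2 = {IName, OrderNo}.
Closure of {IName, OrderNo}: IName → CName applies, adding CName; CName, OrderNo → IName, ItemID applies, adding ItemID. So (IName, OrderNo)⁺ = {IName, CName, OrderNo, ItemID}.
This closure contains every attribute of Order1, so Order1 ∩ Order2 → Order1. The join is lossless.

Yes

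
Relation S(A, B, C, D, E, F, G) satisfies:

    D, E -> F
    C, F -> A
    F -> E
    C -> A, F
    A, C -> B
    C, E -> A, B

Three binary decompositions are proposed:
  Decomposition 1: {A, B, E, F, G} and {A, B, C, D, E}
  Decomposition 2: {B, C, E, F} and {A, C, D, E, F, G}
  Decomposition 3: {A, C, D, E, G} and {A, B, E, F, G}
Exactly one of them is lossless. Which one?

Decomposition 1: common = {A, B, E}, closure = {A, B, E} → lossy.
Decomposition 2: common = {C, E, F}, closure = {A, B, C, E, F} → lossless.
Decomposition 3: common = {A, E, G}, closure = {A, E, G} → lossy.

Decomposition 2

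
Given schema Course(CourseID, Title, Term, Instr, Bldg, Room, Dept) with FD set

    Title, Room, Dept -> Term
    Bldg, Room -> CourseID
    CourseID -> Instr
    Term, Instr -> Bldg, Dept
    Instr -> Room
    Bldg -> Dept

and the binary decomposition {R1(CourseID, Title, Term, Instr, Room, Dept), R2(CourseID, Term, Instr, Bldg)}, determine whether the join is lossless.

Yes

Common attributes: R1 ∩ R2 = {CourseID, Term, Instr}.
Closure of {CourseID, Term, Instr}: Term, Instr → Bldg, Dept applies, adding Bldg, Dept; Instr → Room applies, adding Room. So (CourseID, Term, Instr)⁺ = {CourseID, Term, Instr, Bldg, Room, Dept}.
This closure contains every attribute of R2, so R1 ∩ R2 → R2. The join is lossless.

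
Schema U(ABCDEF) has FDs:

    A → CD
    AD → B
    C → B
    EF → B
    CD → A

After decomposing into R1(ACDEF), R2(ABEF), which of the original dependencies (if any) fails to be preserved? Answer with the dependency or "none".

C → B

Check C → B: no single fragment contains all of {BC}, and the restricted closure of {C} across the fragments never reaches {B}.
A → CD is preserved.
AD → B is preserved.
EF → B is preserved.
CD → A is preserved.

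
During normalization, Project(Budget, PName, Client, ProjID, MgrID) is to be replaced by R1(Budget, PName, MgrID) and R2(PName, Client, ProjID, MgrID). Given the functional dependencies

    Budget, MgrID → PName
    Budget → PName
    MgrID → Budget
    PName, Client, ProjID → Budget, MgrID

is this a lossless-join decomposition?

Common attributes: R1 ∩ R2 = {PName, MgrID}.
Closure of {PName, MgrID}: MgrID → Budget applies, adding Budget. So (PName, MgrID)⁺ = {Budget, PName, MgrID}.
This closure contains every attribute of R1, so R1 ∩ R2 → R1. The join is lossless.

Yes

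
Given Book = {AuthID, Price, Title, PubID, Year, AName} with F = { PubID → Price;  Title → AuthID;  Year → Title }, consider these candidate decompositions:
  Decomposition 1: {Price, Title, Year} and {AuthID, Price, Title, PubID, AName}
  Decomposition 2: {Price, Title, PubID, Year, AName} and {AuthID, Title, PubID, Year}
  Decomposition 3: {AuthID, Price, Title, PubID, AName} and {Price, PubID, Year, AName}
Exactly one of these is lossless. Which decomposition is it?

Decomposition 2

Decomposition 1: common = {Price, Title}, closure = {AuthID, Price, Title} → lossy.
Decomposition 2: common = {Title, PubID, Year}, closure = {AuthID, Price, Title, PubID, Year} → lossless.
Decomposition 3: common = {Price, PubID, AName}, closure = {Price, PubID, AName} → lossy.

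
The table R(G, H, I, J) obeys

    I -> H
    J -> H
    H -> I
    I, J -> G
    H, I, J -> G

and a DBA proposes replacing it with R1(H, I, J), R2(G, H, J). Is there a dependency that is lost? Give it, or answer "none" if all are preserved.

none

I → H lies within R1.
J → H lies within R1.
H → I lies within R1.
I, J → G: restricted closure across fragments reaches G.
H, I, J → G: restricted closure across fragments reaches G.
Every dependency is enforceable on the fragments, so the decomposition is dependency-preserving.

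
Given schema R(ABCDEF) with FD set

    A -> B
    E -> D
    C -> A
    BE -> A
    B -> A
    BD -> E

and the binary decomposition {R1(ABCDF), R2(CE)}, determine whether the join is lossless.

Common attributes: R1 ∩ R2 = {C}.
Closure of {C}: C → A applies, adding A; A → B applies, adding B. So (C)⁺ = {ABC}.
The closure contains neither all of R1 = {ABCDF} nor all of R2 = {CE}, so the common attributes are not a superkey of either fragment. The join is lossy.

No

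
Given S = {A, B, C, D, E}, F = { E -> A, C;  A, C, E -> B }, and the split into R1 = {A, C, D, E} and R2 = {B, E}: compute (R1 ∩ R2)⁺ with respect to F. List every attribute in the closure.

R1 ∩ R2 = {E}.
E → A, C applies, adding A, C
A, C, E → B applies, adding B
Closure: {A, B, C, E}.

A, B, C, E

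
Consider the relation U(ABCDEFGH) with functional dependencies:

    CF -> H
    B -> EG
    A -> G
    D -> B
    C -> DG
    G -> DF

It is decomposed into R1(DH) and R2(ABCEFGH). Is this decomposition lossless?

Common attributes: R1 ∩ R2 = {H}.
No dependency enlarges {H}, so (H)⁺ = {H}.
The closure contains neither all of R1 = {DH} nor all of R2 = {ABCEFGH}, so the common attributes are not a superkey of either fragment. The join is lossy.

No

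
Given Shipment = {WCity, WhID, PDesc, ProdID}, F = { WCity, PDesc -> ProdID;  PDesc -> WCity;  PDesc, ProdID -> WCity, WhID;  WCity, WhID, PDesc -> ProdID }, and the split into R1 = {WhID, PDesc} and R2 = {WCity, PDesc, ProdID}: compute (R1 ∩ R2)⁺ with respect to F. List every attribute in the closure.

WCity, WhID, PDesc, ProdID

R1 ∩ R2 = {PDesc}.
PDesc → WCity applies, adding WCity
WCity, PDesc → ProdID applies, adding ProdID
PDesc, ProdID → WCity, WhID applies, adding WhID
Closure: {WCity, WhID, PDesc, ProdID}.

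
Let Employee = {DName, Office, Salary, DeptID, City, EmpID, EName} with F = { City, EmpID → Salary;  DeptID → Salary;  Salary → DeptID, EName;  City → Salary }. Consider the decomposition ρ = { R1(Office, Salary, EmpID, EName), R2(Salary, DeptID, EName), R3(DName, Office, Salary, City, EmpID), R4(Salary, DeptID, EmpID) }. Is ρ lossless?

Chase test. Columns are DName, Office, Salary, DeptID, City, EmpID, EName; row i has aⱼ where attribute j ∈ Ri, else bᵢⱼ.
Initial tableau (one row per fragment):
  row 1: b11 a2 a3 b14 b15 a6 a7
  row 2: b21 b22 a3 a4 b25 b26 a7
  row 3: a1 a2 a3 b34 a5 a6 b37
  row 4: b41 b42 a3 a4 b45 a6 b47
Rows 1 and 2 agree on Salary; apply Salary→DeptID, EName and equate their DeptID, EName entries.
Rows 1 and 3 agree on Salary; apply Salary→DeptID, EName and equate their DeptID, EName entries.
Rows 1 and 4 agree on Salary; apply Salary→DeptID, EName and equate their DeptID, EName entries.
Row 3 is now all distinguished symbols — the join is lossless.

Yes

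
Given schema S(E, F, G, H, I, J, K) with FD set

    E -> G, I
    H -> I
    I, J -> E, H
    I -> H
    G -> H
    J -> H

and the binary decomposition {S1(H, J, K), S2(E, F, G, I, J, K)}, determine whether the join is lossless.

Yes

Common attributes: S1 ∩ S2 = {J, K}.
Closure of {J, K}: J → H applies, adding H; H → I applies, adding I; I, J → E, H applies, adding E; E → G, I applies, adding G. So (J, K)⁺ = {E, G, H, I, J, K}.
This closure contains every attribute of S1, so S1 ∩ S2 → S1. The join is lossless.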